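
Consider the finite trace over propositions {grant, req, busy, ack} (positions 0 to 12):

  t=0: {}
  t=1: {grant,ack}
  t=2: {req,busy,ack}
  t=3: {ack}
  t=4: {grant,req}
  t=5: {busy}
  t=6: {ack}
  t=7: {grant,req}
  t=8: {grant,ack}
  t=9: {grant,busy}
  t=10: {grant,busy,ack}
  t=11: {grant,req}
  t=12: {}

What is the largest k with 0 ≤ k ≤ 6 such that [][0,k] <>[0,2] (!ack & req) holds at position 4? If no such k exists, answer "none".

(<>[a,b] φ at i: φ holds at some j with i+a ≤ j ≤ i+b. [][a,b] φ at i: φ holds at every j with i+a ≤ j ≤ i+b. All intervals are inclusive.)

3

<>[0,2] (!ack & req) must hold from j=4 onward; find where it first fails.
  j=4: holds
  j=5: holds
  j=6: holds
  j=7: holds
  j=8: fails
Holds on [4,7], so largest k = 3.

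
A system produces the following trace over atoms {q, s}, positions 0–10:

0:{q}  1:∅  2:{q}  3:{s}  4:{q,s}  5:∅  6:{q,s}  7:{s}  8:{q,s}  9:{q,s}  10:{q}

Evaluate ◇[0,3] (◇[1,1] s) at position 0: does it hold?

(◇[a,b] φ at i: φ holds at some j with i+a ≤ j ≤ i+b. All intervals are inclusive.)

Check ◇[1,1] s at each j in [0,3]:
  j=0: fails (none in [1,1])
  j=1: fails (none in [2,2])
  j=2: holds (witness at 3)
  j=3: holds (witness at 4)
Found at j=2 → formula holds.

Holds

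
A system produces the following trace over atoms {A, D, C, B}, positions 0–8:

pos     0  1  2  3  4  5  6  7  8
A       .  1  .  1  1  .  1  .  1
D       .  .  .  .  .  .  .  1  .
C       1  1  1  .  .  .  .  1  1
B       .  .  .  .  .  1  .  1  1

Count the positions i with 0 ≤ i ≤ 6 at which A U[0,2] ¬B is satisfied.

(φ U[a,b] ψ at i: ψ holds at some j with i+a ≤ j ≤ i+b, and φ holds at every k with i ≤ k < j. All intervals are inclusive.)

6

Evaluate at each i in [0,6]:
  i=0: ✓ (rhs at j=0)
  i=1: ✓ (rhs at j=1)
  i=2: ✓ (rhs at j=2)
  i=3: ✓ (rhs at j=3)
  i=4: ✓ (rhs at j=4)
  i=5: ✗ (lhs fails at k=5 before rhs at j=6)
  i=6: ✓ (rhs at j=6)
Positions where it holds: {0, 1, 2, 3, 4, 6} → 6.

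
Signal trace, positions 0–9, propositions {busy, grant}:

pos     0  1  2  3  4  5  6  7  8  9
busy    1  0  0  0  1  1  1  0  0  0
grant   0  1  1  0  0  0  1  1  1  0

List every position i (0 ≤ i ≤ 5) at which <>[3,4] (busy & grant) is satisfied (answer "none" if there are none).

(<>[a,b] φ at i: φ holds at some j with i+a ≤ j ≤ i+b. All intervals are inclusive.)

Evaluate at each i in [0,5]:
  i=0: ✗ (none in [3,4])
  i=1: ✗ (none in [4,5])
  i=2: ✓ (witness j=6)
  i=3: ✓ (witness j=6)
  i=4: ✗ (none in [7,8])
  i=5: ✗ (none in [8,9])

2, 3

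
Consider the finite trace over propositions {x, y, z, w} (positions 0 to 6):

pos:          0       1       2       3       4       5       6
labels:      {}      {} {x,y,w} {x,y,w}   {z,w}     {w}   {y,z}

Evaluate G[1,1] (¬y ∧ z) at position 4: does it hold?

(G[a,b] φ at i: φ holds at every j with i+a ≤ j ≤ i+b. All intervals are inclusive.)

Check (¬y ∧ z) at every j in [5,5]:
  j=5: false
Fails at j=5 → formula fails.

Does not hold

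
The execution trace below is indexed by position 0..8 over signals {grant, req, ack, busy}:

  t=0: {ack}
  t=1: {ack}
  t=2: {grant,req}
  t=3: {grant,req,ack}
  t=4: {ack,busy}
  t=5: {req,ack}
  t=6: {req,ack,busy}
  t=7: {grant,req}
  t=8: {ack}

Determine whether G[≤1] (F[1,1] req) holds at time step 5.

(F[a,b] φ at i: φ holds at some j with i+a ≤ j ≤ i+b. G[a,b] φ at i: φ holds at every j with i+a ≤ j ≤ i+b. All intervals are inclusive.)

Check F[1,1] req at every j in [5,6]:
  j=5: holds (witness at 6)
  j=6: holds (witness at 7)
All positions satisfy it → formula holds.

True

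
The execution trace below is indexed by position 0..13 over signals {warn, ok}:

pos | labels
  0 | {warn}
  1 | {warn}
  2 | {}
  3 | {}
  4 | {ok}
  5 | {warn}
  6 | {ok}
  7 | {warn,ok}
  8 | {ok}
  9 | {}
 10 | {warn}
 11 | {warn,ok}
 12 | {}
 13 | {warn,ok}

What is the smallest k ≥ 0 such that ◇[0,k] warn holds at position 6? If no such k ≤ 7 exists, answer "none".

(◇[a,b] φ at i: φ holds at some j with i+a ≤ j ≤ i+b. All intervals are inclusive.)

Scan j = 6,7,… for warn:
  j=6: fails
  j=7: holds
First hit at j=7, so smallest k = 7-6 = 1.

1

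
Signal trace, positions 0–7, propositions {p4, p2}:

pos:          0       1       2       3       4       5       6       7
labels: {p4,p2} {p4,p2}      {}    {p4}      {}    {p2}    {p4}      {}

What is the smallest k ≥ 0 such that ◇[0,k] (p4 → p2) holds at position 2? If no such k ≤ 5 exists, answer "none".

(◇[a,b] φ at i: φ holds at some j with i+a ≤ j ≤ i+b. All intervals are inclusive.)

0

Scan j = 2,3,… for (p4 → p2):
  j=2: holds
First hit at j=2, so smallest k = 2-2 = 0.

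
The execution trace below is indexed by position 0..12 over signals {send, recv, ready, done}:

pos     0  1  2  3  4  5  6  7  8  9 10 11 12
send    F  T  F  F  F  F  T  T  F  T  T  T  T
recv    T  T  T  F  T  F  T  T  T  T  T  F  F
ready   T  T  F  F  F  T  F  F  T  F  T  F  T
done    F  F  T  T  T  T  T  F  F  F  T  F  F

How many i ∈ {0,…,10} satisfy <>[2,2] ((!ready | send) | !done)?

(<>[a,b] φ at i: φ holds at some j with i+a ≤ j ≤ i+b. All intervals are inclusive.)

10

Evaluate at each i in [0,10]:
  i=0: ✓ (witness j=2)
  i=1: ✓ (witness j=3)
  i=2: ✓ (witness j=4)
  i=3: ✗ (none in [5,5])
  i=4: ✓ (witness j=6)
  i=5: ✓ (witness j=7)
  i=6: ✓ (witness j=8)
  i=7: ✓ (witness j=9)
  i=8: ✓ (witness j=10)
  i=9: ✓ (witness j=11)
  i=10: ✓ (witness j=12)
Positions where it holds: {0, 1, 2, 4, 5, 6, 7, 8, 9, 10} → 10.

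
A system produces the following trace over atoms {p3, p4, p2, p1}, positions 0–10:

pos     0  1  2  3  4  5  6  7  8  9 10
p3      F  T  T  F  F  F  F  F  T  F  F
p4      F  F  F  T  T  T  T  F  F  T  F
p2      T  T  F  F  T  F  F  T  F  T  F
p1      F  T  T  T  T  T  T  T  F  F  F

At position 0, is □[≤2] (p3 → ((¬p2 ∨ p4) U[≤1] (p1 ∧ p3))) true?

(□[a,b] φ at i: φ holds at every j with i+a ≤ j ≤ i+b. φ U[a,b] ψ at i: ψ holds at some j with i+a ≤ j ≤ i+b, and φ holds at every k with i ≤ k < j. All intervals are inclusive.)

Check (p3 → ((¬p2 ∨ p4) U[≤1] (p1 ∧ p3))) at every j in [0,2]:
  j=0: antecedent false → ✓
  j=1: antecedent true; consequent holds → ✓
  j=2: antecedent true; consequent holds → ✓
All positions satisfy it → formula holds.

Yes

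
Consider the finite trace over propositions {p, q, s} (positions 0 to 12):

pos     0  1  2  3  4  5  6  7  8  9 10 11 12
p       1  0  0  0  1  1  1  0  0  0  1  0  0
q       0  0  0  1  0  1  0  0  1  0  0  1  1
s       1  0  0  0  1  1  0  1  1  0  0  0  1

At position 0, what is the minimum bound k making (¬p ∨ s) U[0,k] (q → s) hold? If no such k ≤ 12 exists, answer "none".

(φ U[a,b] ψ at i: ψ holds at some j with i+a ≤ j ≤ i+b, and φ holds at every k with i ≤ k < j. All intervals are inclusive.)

Need earliest j ≥ 0 with (q → s), and (¬p ∨ s) at every k in [0,j-1].
  j=0: rhs holds (empty prefix). k = 0.

0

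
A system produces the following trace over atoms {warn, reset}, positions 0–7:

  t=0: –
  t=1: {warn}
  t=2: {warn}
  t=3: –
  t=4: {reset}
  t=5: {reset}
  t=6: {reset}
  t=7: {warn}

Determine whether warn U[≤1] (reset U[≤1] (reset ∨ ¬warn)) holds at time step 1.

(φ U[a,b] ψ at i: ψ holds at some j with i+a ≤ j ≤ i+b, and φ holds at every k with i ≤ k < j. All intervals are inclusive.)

Need some j in [1,2] with (reset U[≤1] (reset ∨ ¬warn)), and warn at every k in [1,j-1].
  j=1: (reset U[≤1] (reset ∨ ¬warn)) — fails.
  j=2: (reset U[≤1] (reset ∨ ¬warn)) — fails.
No j in the window works → until fails.

Does not hold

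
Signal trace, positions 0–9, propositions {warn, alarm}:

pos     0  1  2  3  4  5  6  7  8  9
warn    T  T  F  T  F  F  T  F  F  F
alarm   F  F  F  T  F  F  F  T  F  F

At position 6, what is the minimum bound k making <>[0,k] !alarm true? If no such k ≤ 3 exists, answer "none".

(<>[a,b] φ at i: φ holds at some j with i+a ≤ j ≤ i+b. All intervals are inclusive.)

0

Scan j = 6,7,… for !alarm:
  j=6: holds
First hit at j=6, so smallest k = 6-6 = 0.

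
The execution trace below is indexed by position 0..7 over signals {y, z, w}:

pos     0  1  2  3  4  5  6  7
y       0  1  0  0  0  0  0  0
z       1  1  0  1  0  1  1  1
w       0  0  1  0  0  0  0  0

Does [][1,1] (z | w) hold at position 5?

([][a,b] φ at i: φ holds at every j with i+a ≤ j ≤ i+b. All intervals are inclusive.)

Yes

Check (z | w) at every j in [6,6]:
  j=6: true
All positions satisfy it → formula holds.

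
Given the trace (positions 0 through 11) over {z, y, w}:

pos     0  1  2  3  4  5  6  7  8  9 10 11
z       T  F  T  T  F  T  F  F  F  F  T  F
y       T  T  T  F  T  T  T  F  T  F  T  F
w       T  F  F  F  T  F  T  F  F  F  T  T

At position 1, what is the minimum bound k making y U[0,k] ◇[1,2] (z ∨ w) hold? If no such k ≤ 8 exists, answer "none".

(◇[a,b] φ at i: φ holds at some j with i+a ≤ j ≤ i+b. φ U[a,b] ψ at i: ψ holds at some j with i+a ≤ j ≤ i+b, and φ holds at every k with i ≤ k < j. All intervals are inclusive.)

Need earliest j ≥ 1 with ◇[1,2] (z ∨ w), and y at every k in [1,j-1].
  j=1: rhs holds (empty prefix). k = 0.

0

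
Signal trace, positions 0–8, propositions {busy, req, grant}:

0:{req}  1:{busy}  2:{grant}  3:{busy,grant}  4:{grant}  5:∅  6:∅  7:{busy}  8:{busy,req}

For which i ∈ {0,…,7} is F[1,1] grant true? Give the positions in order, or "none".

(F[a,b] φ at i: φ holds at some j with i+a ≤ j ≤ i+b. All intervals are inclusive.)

1, 2, 3

Evaluate at each i in [0,7]:
  i=0: ✗ (none in [1,1])
  i=1: ✓ (witness j=2)
  i=2: ✓ (witness j=3)
  i=3: ✓ (witness j=4)
  i=4: ✗ (none in [5,5])
  i=5: ✗ (none in [6,6])
  i=6: ✗ (none in [7,7])
  i=7: ✗ (none in [8,8])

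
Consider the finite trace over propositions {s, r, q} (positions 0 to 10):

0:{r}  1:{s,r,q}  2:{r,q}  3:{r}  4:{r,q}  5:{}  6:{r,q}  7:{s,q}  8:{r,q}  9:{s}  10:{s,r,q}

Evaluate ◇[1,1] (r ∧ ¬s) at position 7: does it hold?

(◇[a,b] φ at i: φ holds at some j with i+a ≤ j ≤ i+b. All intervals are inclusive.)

Check (r ∧ ¬s) at each j in [8,8]:
  j=8: true
Found at j=8 → formula holds.

Yes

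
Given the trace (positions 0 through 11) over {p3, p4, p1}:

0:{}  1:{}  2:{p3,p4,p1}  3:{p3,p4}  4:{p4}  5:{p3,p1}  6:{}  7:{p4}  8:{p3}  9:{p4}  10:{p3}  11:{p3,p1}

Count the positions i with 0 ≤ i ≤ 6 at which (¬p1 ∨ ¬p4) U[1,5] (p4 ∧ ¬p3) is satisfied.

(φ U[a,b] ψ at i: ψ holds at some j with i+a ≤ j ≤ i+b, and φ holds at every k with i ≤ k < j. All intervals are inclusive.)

4

Evaluate at each i in [0,6]:
  i=0: ✗ (lhs fails at k=2 before rhs at j=4)
  i=1: ✗ (lhs fails at k=2 before rhs at j=4)
  i=2: ✗ (lhs fails at k=2 before rhs at j=4)
  i=3: ✓ (rhs at j=4; lhs holds on [3,3])
  i=4: ✓ (rhs at j=7; lhs holds on [4,6])
  i=5: ✓ (rhs at j=7; lhs holds on [5,6])
  i=6: ✓ (rhs at j=7; lhs holds on [6,6])
Positions where it holds: {3, 4, 5, 6} → 4.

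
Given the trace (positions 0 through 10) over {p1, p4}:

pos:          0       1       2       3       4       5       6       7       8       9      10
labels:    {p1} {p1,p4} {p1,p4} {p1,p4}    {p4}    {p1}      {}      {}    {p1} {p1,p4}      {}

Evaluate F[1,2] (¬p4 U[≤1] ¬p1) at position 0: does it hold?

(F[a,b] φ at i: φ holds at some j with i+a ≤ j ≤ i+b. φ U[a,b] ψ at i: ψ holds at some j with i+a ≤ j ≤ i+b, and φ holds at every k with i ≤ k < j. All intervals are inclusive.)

Does not hold

Check (¬p4 U[≤1] ¬p1) at each j in [1,2]:
  j=1: fails
  j=2: fails
No position in the window satisfies it → formula fails.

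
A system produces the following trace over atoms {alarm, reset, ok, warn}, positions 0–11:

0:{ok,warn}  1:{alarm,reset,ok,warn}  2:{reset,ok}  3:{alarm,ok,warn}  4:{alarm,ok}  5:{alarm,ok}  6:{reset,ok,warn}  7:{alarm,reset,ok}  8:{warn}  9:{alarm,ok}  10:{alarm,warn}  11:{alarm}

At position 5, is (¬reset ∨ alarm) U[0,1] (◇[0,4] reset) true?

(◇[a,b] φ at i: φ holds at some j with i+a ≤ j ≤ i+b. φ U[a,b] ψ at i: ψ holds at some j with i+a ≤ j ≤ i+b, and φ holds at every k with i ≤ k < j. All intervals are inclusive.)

True

Need some j in [5,6] with ◇[0,4] reset, and (¬reset ∨ alarm) at every k in [5,j-1].
  j=5: ◇[0,4] reset holds; no prefix to check → satisfied.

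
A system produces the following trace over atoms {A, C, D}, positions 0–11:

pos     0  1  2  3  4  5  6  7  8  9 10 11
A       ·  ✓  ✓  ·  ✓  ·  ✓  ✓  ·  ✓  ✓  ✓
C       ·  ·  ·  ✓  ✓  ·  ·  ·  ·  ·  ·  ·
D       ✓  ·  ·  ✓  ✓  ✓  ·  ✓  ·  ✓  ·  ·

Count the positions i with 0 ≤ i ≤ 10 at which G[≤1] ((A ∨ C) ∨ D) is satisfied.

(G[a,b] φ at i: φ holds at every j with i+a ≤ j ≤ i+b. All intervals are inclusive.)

9

Evaluate at each i in [0,10]:
  i=0: ✓ (all of [0,1])
  i=1: ✓ (all of [1,2])
  i=2: ✓ (all of [2,3])
  i=3: ✓ (all of [3,4])
  i=4: ✓ (all of [4,5])
  i=5: ✓ (all of [5,6])
  i=6: ✓ (all of [6,7])
  i=7: ✗ (fails at j=8)
  i=8: ✗ (fails at j=8)
  i=9: ✓ (all of [9,10])
  i=10: ✓ (all of [10,11])
Positions where it holds: {0, 1, 2, 3, 4, 5, 6, 9, 10} → 9.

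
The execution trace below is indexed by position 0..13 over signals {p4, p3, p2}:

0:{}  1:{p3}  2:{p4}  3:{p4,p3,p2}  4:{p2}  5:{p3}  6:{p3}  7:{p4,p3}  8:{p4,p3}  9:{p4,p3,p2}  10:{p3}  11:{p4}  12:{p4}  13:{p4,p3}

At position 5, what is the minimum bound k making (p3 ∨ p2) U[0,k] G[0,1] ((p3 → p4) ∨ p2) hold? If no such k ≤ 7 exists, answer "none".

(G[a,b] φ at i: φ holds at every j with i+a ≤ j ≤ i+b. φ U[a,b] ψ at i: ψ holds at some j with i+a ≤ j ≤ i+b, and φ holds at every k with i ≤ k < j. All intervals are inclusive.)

2

Need earliest j ≥ 5 with G[0,1] ((p3 → p4) ∨ p2), and (p3 ∨ p2) at every k in [5,j-1].
  j=5: rhs fails.
  j=6: rhs fails.
  j=7: rhs holds; lhs holds on [5,6]. k = 2.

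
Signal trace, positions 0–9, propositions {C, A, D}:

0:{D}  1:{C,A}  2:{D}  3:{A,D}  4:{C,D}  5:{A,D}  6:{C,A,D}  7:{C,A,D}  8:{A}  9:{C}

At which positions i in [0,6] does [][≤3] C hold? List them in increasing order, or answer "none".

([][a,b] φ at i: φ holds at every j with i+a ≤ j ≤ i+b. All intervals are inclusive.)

Evaluate at each i in [0,6]:
  i=0: ✗ (fails at j=0)
  i=1: ✗ (fails at j=2)
  i=2: ✗ (fails at j=2)
  i=3: ✗ (fails at j=3)
  i=4: ✗ (fails at j=5)
  i=5: ✗ (fails at j=5)
  i=6: ✗ (fails at j=8)

none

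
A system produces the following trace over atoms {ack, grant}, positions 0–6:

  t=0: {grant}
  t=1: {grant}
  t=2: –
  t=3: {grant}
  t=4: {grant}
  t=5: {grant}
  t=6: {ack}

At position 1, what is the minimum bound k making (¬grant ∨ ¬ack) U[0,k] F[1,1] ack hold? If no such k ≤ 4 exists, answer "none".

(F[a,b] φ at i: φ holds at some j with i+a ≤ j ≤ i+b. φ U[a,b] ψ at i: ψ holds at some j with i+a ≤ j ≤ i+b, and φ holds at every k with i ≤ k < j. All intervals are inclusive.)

4

Need earliest j ≥ 1 with F[1,1] ack, and (¬grant ∨ ¬ack) at every k in [1,j-1].
  j=1: rhs fails.
  j=2: rhs fails.
  j=3: rhs fails.
  j=4: rhs fails.
  j=5: rhs holds; lhs holds on [1,4]. k = 4.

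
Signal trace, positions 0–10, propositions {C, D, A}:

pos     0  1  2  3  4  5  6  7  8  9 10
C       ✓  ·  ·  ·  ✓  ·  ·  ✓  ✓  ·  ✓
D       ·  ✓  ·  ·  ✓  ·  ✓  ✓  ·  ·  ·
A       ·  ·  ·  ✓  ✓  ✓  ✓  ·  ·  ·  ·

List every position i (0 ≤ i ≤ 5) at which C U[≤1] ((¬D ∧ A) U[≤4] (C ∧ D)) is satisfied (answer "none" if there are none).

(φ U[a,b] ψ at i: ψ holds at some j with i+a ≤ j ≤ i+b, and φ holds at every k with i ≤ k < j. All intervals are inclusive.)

Evaluate at each i in [0,5]:
  i=0: ✗ (no rhs in [0,1])
  i=1: ✗ (no rhs in [1,2])
  i=2: ✗ (lhs fails at k=2 before rhs at j=3)
  i=3: ✓ (rhs at j=3)
  i=4: ✓ (rhs at j=4)
  i=5: ✗ (no rhs in [5,6])

3, 4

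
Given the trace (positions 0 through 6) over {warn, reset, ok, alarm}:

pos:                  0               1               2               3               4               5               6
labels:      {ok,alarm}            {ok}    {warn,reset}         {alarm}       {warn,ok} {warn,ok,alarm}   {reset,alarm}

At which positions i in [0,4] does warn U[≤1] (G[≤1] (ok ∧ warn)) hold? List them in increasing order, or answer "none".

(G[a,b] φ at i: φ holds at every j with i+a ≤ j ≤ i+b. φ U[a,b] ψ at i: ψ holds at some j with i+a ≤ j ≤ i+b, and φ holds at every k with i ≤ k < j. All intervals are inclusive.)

4

Evaluate at each i in [0,4]:
  i=0: ✗ (no rhs in [0,1])
  i=1: ✗ (no rhs in [1,2])
  i=2: ✗ (no rhs in [2,3])
  i=3: ✗ (lhs fails at k=3 before rhs at j=4)
  i=4: ✓ (rhs at j=4)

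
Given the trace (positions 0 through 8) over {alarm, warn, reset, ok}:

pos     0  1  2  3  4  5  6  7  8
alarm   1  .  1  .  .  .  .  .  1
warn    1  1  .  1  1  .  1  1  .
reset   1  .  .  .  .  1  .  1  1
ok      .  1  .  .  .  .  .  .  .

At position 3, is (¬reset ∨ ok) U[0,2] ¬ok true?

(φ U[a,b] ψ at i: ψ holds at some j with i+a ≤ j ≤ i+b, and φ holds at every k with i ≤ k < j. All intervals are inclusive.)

True

Need some j in [3,5] with ¬ok, and (¬reset ∨ ok) at every k in [3,j-1].
  j=3: ¬ok holds; no prefix to check → satisfied.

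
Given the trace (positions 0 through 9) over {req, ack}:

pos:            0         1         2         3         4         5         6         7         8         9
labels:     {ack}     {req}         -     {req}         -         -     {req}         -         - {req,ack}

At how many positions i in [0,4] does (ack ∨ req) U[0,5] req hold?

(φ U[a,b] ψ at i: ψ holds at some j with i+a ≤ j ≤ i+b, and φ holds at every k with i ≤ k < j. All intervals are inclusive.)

3

Evaluate at each i in [0,4]:
  i=0: ✓ (rhs at j=1; lhs holds on [0,0])
  i=1: ✓ (rhs at j=1)
  i=2: ✗ (lhs fails at k=2 before rhs at j=3)
  i=3: ✓ (rhs at j=3)
  i=4: ✗ (lhs fails at k=4 before rhs at j=6)
Positions where it holds: {0, 1, 3} → 3.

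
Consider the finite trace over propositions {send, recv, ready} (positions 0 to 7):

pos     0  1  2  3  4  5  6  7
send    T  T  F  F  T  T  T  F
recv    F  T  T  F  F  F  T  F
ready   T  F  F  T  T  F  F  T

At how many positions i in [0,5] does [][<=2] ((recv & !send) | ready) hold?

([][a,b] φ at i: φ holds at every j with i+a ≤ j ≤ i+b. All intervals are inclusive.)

Evaluate at each i in [0,5]:
  i=0: ✗ (fails at j=1)
  i=1: ✗ (fails at j=1)
  i=2: ✓ (all of [2,4])
  i=3: ✗ (fails at j=5)
  i=4: ✗ (fails at j=5)
  i=5: ✗ (fails at j=5)
Positions where it holds: {2} → 1.

1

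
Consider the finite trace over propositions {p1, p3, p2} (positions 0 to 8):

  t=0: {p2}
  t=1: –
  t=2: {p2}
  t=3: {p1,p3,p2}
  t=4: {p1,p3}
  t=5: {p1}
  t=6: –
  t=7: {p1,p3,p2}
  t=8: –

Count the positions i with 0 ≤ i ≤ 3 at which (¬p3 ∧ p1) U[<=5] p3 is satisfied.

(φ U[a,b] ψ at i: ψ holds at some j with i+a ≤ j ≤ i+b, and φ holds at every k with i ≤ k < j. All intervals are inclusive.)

1

Evaluate at each i in [0,3]:
  i=0: ✗ (lhs fails at k=0 before rhs at j=3)
  i=1: ✗ (lhs fails at k=1 before rhs at j=3)
  i=2: ✗ (lhs fails at k=2 before rhs at j=3)
  i=3: ✓ (rhs at j=3)
Positions where it holds: {3} → 1.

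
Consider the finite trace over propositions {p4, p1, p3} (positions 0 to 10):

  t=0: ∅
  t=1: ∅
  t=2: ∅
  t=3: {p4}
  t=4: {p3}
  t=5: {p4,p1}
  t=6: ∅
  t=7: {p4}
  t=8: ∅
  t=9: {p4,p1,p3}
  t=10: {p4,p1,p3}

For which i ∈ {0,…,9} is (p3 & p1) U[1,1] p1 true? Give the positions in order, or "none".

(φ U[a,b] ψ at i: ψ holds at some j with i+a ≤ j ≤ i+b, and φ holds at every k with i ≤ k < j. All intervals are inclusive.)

Evaluate at each i in [0,9]:
  i=0: ✗ (no rhs in [1,1])
  i=1: ✗ (no rhs in [2,2])
  i=2: ✗ (no rhs in [3,3])
  i=3: ✗ (no rhs in [4,4])
  i=4: ✗ (lhs fails at k=4 before rhs at j=5)
  i=5: ✗ (no rhs in [6,6])
  i=6: ✗ (no rhs in [7,7])
  i=7: ✗ (no rhs in [8,8])
  i=8: ✗ (lhs fails at k=8 before rhs at j=9)
  i=9: ✓ (rhs at j=10; lhs holds on [9,9])

9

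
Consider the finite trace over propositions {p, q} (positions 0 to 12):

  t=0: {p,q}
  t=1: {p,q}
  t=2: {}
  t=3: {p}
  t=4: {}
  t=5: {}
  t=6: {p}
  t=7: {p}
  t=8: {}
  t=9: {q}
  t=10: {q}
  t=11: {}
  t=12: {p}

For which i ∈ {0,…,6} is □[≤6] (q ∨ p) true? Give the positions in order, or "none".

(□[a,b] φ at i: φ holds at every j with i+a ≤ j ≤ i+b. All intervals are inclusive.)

Evaluate at each i in [0,6]:
  i=0: ✗ (fails at j=2)
  i=1: ✗ (fails at j=2)
  i=2: ✗ (fails at j=2)
  i=3: ✗ (fails at j=4)
  i=4: ✗ (fails at j=4)
  i=5: ✗ (fails at j=5)
  i=6: ✗ (fails at j=8)

none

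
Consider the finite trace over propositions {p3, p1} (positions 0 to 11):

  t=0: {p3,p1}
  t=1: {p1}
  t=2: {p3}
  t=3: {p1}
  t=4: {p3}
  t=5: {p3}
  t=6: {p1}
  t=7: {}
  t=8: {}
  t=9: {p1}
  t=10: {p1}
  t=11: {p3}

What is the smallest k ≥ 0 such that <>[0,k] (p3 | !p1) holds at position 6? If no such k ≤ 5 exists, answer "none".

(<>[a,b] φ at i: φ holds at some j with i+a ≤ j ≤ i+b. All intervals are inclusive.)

1

Scan j = 6,7,… for (p3 | !p1):
  j=6: fails
  j=7: holds
First hit at j=7, so smallest k = 7-6 = 1.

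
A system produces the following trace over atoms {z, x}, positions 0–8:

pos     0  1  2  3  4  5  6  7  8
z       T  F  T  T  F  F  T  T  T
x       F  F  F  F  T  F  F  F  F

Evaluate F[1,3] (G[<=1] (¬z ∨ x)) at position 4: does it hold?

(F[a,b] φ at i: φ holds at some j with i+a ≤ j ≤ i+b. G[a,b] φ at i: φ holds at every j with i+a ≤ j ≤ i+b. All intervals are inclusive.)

Check G[<=1] (¬z ∨ x) at each j in [5,7]:
  j=5: fails at 6
  j=6: fails at 6
  j=7: fails at 7
No position in the window satisfies it → formula fails.

No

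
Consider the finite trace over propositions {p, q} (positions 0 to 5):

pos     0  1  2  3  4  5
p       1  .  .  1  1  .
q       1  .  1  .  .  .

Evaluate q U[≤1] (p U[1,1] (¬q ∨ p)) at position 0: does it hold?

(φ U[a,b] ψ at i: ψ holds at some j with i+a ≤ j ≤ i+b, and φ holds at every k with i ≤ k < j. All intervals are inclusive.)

Yes

Need some j in [0,1] with (p U[1,1] (¬q ∨ p)), and q at every k in [0,j-1].
  j=0: (p U[1,1] (¬q ∨ p)) holds; no prefix to check → satisfied.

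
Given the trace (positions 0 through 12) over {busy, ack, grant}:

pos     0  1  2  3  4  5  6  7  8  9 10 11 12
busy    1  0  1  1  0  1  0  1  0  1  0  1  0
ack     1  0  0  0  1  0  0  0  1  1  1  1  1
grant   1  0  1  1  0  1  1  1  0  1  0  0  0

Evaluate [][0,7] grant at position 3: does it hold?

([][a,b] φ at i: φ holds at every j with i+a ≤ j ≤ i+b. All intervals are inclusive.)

No

Check grant at every j in [3,10]:
  j=3: true
  j=4: false
  j=5: true
  j=6: true
  j=7: true
  j=8: false
  j=9: true
  j=10: false
Fails at j=4 → formula fails.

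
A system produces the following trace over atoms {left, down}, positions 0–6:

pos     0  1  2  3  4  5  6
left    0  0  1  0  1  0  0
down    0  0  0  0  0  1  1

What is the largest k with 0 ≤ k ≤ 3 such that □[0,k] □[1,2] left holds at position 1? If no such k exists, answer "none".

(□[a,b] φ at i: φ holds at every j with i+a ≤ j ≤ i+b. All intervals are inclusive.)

none

□[1,2] left must hold from j=1 onward; find where it first fails.
  j=1: fails → no k works.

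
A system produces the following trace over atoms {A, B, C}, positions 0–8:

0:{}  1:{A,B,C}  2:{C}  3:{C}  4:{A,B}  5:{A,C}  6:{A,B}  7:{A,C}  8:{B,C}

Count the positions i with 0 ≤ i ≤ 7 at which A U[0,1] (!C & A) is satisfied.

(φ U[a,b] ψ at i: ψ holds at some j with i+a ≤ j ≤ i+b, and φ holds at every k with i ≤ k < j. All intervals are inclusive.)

Evaluate at each i in [0,7]:
  i=0: ✗ (no rhs in [0,1])
  i=1: ✗ (no rhs in [1,2])
  i=2: ✗ (no rhs in [2,3])
  i=3: ✗ (lhs fails at k=3 before rhs at j=4)
  i=4: ✓ (rhs at j=4)
  i=5: ✓ (rhs at j=6; lhs holds on [5,5])
  i=6: ✓ (rhs at j=6)
  i=7: ✗ (no rhs in [7,8])
Positions where it holds: {4, 5, 6} → 3.

3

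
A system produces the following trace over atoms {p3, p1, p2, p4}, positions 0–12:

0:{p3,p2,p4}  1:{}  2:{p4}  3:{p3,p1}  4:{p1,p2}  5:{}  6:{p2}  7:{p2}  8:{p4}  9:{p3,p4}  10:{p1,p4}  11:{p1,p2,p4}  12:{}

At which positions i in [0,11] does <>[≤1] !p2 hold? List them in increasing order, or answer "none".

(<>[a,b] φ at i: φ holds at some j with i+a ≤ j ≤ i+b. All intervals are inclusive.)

0, 1, 2, 3, 4, 5, 7, 8, 9, 10, 11

Evaluate at each i in [0,11]:
  i=0: ✓ (witness j=1)
  i=1: ✓ (witness j=1)
  i=2: ✓ (witness j=2)
  i=3: ✓ (witness j=3)
  i=4: ✓ (witness j=5)
  i=5: ✓ (witness j=5)
  i=6: ✗ (none in [6,7])
  i=7: ✓ (witness j=8)
  i=8: ✓ (witness j=8)
  i=9: ✓ (witness j=9)
  i=10: ✓ (witness j=10)
  i=11: ✓ (witness j=12)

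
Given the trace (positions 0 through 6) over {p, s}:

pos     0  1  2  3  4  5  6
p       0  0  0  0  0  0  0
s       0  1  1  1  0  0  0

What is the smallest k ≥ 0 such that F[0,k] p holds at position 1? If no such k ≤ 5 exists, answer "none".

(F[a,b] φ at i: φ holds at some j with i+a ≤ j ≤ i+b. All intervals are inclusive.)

none

Scan j = 1,2,… for p:
  j=1: fails
  j=2: fails
  j=3: fails
  j=4: fails
  j=5: fails
  j=6: fails
No j in [1,6] satisfies it → none.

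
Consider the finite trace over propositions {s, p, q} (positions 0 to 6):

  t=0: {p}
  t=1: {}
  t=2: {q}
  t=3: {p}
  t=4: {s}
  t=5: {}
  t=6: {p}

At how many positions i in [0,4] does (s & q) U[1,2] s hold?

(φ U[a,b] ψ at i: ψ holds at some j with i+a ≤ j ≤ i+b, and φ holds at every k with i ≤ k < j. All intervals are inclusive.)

Evaluate at each i in [0,4]:
  i=0: ✗ (no rhs in [1,2])
  i=1: ✗ (no rhs in [2,3])
  i=2: ✗ (lhs fails at k=2 before rhs at j=4)
  i=3: ✗ (lhs fails at k=3 before rhs at j=4)
  i=4: ✗ (no rhs in [5,6])
Positions where it holds: {} → 0.

0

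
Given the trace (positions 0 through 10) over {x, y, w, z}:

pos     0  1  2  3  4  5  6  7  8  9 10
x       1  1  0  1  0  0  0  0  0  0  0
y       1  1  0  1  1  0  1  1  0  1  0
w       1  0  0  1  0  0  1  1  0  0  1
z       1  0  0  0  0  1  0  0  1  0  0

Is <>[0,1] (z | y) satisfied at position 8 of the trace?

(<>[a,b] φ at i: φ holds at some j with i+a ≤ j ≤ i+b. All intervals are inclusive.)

Check (z | y) at each j in [8,9]:
  j=8: true
  j=9: true
Found at j=8 → formula holds.

True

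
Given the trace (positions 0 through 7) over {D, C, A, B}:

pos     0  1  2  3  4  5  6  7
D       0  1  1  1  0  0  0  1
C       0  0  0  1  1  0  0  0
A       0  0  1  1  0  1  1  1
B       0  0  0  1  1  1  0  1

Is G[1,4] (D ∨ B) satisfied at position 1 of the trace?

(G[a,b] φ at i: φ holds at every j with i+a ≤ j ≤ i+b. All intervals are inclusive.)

Check (D ∨ B) at every j in [2,5]:
  j=2: true
  j=3: true
  j=4: true
  j=5: true
All positions satisfy it → formula holds.

True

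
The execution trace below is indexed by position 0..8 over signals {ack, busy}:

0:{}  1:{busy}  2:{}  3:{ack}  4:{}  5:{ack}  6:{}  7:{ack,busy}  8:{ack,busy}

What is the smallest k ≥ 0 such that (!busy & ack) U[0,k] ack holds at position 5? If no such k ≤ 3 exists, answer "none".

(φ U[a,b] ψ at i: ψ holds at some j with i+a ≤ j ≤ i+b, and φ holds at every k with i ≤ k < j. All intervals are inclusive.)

0

Need earliest j ≥ 5 with ack, and (!busy & ack) at every k in [5,j-1].
  j=5: rhs holds (empty prefix). k = 0.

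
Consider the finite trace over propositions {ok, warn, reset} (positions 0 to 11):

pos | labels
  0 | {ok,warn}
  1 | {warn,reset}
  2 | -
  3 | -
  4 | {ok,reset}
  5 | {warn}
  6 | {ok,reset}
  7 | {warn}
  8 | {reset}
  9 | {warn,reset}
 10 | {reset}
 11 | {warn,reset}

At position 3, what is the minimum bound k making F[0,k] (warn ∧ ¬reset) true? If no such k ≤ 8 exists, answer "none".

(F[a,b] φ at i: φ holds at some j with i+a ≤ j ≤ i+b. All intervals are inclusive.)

2

Scan j = 3,4,… for (warn ∧ ¬reset):
  j=3: fails
  j=4: fails
  j=5: holds
First hit at j=5, so smallest k = 5-3 = 2.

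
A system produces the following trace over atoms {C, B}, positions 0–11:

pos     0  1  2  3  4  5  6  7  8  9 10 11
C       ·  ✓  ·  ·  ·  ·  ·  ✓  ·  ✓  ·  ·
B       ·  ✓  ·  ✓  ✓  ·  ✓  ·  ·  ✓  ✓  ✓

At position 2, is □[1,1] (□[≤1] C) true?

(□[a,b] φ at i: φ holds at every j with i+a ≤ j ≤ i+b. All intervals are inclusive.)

False

Check □[≤1] C at every j in [3,3]:
  j=3: fails at 3
Fails at j=3 → formula fails.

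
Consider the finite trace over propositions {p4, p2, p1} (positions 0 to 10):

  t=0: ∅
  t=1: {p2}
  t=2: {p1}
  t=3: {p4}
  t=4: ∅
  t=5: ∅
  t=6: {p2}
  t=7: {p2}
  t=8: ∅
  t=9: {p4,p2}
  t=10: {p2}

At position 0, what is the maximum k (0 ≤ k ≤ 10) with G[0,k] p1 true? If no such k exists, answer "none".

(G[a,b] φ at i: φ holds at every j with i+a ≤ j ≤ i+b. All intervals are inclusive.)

none

p1 must hold from j=0 onward; find where it first fails.
  j=0: fails → no k works.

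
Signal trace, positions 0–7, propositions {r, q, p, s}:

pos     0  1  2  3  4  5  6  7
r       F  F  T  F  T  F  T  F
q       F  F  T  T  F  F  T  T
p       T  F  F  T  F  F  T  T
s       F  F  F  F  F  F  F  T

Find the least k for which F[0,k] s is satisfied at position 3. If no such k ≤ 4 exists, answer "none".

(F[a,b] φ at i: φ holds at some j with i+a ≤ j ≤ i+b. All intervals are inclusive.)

4

Scan j = 3,4,… for s:
  j=3: fails
  j=4: fails
  j=5: fails
  j=6: fails
  j=7: holds
First hit at j=7, so smallest k = 7-3 = 4.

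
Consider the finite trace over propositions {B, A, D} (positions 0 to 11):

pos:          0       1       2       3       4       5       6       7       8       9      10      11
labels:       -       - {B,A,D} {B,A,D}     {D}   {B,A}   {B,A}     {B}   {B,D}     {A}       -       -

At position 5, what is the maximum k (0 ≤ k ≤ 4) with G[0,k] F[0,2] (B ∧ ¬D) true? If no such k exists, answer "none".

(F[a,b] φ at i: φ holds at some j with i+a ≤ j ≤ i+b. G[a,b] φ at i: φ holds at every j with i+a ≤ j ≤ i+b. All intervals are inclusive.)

F[0,2] (B ∧ ¬D) must hold from j=5 onward; find where it first fails.
  j=5: holds
  j=6: holds
  j=7: holds
  j=8: fails
Holds on [5,7], so largest k = 2.

2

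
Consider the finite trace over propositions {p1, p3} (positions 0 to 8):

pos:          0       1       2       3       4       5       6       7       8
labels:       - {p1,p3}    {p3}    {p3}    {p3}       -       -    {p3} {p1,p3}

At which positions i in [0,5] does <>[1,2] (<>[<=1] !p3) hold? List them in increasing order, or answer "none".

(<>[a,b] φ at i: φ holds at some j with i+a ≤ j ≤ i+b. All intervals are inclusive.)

2, 3, 4, 5

Evaluate at each i in [0,5]:
  i=0: ✗ (none in [1,2])
  i=1: ✗ (none in [2,3])
  i=2: ✓ (witness j=4)
  i=3: ✓ (witness j=4)
  i=4: ✓ (witness j=5)
  i=5: ✓ (witness j=6)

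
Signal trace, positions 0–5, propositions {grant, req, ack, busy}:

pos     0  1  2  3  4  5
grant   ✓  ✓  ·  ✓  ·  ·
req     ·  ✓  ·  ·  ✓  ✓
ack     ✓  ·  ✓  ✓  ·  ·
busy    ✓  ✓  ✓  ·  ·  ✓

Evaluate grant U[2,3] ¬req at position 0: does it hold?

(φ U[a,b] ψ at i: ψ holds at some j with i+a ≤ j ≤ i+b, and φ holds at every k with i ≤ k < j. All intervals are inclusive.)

Need some j in [2,3] with ¬req, and grant at every k in [0,j-1].
  j=2: ¬req holds; grant holds at every k in [0,1] → satisfied.

Yes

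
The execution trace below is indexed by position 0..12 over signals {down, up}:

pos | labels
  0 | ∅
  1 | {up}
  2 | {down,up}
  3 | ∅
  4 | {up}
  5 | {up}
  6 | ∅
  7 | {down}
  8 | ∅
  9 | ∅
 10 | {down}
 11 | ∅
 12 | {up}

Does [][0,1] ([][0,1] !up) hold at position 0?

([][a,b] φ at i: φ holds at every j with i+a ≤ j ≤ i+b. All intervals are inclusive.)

Check [][0,1] !up at every j in [0,1]:
  j=0: fails at 1
  j=1: fails at 1
Fails at j=0 → formula fails.

No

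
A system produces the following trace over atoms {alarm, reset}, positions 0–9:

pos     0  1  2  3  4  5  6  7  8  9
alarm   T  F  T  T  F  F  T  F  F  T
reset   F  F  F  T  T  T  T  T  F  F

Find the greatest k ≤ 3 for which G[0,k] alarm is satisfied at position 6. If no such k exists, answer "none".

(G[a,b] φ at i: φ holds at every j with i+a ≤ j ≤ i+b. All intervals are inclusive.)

0

alarm must hold from j=6 onward; find where it first fails.
  j=6: holds
  j=7: fails
Holds on [6,6], so largest k = 0.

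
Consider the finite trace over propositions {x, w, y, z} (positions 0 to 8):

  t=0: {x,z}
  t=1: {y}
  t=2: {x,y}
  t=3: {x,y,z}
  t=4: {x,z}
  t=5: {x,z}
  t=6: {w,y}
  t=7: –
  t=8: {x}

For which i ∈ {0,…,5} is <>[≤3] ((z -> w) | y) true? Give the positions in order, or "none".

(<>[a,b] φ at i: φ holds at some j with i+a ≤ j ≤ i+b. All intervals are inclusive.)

0, 1, 2, 3, 4, 5

Evaluate at each i in [0,5]:
  i=0: ✓ (witness j=1)
  i=1: ✓ (witness j=1)
  i=2: ✓ (witness j=2)
  i=3: ✓ (witness j=3)
  i=4: ✓ (witness j=6)
  i=5: ✓ (witness j=6)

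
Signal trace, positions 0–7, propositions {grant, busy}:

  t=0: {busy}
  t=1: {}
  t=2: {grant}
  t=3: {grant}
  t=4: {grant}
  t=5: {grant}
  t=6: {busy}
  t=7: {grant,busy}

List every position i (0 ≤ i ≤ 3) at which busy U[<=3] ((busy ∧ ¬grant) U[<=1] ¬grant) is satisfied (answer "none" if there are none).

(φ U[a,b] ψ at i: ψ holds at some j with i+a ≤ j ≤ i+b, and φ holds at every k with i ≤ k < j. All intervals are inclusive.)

0, 1

Evaluate at each i in [0,3]:
  i=0: ✓ (rhs at j=0)
  i=1: ✓ (rhs at j=1)
  i=2: ✗ (no rhs in [2,5])
  i=3: ✗ (lhs fails at k=3 before rhs at j=6)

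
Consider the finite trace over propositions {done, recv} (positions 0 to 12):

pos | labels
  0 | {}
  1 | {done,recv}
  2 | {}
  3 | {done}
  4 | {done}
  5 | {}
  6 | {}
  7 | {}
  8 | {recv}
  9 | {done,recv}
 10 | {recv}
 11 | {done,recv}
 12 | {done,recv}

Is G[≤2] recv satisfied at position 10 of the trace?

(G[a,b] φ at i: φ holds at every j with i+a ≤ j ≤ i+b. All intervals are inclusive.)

Check recv at every j in [10,12]:
  j=10: true
  j=11: true
  j=12: true
All positions satisfy it → formula holds.

Yes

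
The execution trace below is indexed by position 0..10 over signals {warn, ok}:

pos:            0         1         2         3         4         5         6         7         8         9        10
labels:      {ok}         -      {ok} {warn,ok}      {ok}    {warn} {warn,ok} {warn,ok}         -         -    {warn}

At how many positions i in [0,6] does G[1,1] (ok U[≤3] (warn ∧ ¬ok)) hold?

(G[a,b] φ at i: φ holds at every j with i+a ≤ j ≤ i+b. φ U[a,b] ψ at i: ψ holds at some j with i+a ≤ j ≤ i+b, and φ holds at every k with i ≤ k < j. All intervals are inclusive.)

Evaluate at each i in [0,6]:
  i=0: ✗ (fails at j=1)
  i=1: ✓ (all of [2,2])
  i=2: ✓ (all of [3,3])
  i=3: ✓ (all of [4,4])
  i=4: ✓ (all of [5,5])
  i=5: ✗ (fails at j=6)
  i=6: ✗ (fails at j=7)
Positions where it holds: {1, 2, 3, 4} → 4.

4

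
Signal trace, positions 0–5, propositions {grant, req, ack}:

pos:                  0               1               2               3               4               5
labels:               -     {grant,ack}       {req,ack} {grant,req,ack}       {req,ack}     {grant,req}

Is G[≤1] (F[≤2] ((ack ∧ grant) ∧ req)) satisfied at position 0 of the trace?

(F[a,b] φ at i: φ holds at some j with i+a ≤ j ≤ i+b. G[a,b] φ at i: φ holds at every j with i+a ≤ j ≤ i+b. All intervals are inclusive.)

Check F[≤2] ((ack ∧ grant) ∧ req) at every j in [0,1]:
  j=0: fails (none in [0,2])
  j=1: holds (witness at 3)
Fails at j=0 → formula fails.

False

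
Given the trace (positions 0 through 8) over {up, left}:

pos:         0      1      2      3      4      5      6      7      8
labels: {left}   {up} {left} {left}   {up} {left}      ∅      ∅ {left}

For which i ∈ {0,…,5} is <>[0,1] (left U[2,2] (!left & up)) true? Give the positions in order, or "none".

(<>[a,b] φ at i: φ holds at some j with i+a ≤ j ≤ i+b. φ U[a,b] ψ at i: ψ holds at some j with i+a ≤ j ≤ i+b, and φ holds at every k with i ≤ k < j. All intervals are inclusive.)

Evaluate at each i in [0,5]:
  i=0: ✗ (none in [0,1])
  i=1: ✓ (witness j=2)
  i=2: ✓ (witness j=2)
  i=3: ✗ (none in [3,4])
  i=4: ✗ (none in [4,5])
  i=5: ✗ (none in [5,6])

1, 2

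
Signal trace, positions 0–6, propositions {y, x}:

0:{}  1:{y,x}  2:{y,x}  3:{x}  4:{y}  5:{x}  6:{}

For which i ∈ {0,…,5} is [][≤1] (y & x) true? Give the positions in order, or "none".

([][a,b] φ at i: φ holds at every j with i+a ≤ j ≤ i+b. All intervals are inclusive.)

1

Evaluate at each i in [0,5]:
  i=0: ✗ (fails at j=0)
  i=1: ✓ (all of [1,2])
  i=2: ✗ (fails at j=3)
  i=3: ✗ (fails at j=3)
  i=4: ✗ (fails at j=4)
  i=5: ✗ (fails at j=5)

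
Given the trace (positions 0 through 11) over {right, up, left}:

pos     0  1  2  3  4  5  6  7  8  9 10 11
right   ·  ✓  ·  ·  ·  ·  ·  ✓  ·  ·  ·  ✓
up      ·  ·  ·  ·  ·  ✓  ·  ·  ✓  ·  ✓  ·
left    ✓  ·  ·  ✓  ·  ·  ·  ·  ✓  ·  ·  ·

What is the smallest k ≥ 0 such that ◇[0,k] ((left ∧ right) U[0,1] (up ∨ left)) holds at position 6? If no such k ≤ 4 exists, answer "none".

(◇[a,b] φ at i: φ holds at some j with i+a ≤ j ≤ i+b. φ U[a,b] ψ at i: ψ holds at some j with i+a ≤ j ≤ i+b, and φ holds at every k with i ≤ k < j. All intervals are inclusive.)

2

Scan j = 6,7,… for ((left ∧ right) U[0,1] (up ∨ left)):
  j=6: fails
  j=7: fails
  j=8: holds
First hit at j=8, so smallest k = 8-6 = 2.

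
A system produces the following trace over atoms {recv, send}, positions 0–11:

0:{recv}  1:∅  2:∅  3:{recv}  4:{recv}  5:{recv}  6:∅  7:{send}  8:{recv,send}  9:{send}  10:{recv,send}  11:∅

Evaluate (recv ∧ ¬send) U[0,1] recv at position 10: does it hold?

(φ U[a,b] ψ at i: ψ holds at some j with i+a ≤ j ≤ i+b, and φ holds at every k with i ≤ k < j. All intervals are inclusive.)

True

Need some j in [10,11] with recv, and (recv ∧ ¬send) at every k in [10,j-1].
  j=10: recv holds; no prefix to check → satisfied.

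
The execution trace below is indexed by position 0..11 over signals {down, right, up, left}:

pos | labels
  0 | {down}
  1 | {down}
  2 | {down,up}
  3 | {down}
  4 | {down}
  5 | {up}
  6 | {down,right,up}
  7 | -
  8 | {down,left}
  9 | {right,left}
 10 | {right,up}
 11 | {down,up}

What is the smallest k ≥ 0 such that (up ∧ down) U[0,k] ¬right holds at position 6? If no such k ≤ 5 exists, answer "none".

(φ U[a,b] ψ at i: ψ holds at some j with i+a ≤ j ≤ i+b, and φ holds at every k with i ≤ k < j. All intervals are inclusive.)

1

Need earliest j ≥ 6 with ¬right, and (up ∧ down) at every k in [6,j-1].
  j=6: rhs fails.
  j=7: rhs holds; lhs holds on [6,6]. k = 1.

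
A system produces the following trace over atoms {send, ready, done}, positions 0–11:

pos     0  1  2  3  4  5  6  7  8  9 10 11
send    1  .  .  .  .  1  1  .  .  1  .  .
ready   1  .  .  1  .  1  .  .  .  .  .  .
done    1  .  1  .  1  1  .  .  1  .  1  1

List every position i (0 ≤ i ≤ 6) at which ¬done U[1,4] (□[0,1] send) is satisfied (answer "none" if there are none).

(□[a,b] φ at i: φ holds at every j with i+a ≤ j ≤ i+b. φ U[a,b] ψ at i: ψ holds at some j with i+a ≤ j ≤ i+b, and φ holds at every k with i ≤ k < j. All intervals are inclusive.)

none

Evaluate at each i in [0,6]:
  i=0: ✗ (no rhs in [1,4])
  i=1: ✗ (lhs fails at k=2 before rhs at j=5)
  i=2: ✗ (lhs fails at k=2 before rhs at j=5)
  i=3: ✗ (lhs fails at k=4 before rhs at j=5)
  i=4: ✗ (lhs fails at k=4 before rhs at j=5)
  i=5: ✗ (no rhs in [6,9])
  i=6: ✗ (no rhs in [7,10])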